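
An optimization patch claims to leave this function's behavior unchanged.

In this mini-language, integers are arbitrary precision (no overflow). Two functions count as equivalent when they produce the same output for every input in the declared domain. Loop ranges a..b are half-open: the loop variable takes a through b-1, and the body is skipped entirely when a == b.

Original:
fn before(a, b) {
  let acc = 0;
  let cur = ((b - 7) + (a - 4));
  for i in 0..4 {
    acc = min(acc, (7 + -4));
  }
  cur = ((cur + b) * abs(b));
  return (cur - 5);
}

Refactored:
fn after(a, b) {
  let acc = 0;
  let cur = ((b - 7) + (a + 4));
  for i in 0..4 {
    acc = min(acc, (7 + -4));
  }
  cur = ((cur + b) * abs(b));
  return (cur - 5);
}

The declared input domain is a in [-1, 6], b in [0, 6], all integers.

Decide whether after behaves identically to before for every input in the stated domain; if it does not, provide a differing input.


a=-1, b=1 yields -15 from before but -7 from after.
verdict: not equivalent; witness: a=-1, b=1


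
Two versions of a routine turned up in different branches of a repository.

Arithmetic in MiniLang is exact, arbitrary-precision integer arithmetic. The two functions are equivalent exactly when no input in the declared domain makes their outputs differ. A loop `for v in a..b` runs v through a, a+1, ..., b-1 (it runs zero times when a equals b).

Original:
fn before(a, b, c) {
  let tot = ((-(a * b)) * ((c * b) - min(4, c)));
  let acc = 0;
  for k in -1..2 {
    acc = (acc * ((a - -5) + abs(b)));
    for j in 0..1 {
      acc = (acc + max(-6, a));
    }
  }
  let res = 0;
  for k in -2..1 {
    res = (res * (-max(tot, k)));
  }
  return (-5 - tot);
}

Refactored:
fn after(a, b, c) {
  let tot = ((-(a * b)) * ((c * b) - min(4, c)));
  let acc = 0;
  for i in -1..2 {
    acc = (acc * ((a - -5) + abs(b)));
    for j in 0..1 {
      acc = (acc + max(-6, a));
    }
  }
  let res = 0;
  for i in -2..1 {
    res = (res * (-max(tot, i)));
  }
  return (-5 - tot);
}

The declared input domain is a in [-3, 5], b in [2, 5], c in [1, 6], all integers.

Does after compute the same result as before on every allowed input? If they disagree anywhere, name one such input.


Reading the diff, among the changes: local variable names differ.
One worked example (a=3, b=5, c=3) — before: tot becomes -180; next acc becomes 0; next at k=-1:; next acc becomes 0; next at j=0:; next acc becomes 3; next at k=0:; next acc becomes 39; next at j=0:; next acc becomes 42; next at k=1:; next acc becomes 546; next at j=0:; next acc becomes 549; next res becomes 0; next at k=-2:; next res becomes 0; next at k=-1:; next res becomes 0; next at k=0:; next res becomes 0; next final value 175; after: tot becomes -180; next acc becomes 0; next at i=-1:; next acc becomes 0; next at j=0:; next acc becomes 3; next at i=0:; next acc becomes 39; next at j=0:; next acc becomes 42; next at i=1:; next acc becomes 546; next at j=0:; next acc becomes 549; next res becomes 0; next at i=-2:; next res becomes 0; next at i=-1:; next res becomes 0; next at i=0:; next res becomes 0; next final value 175; agreement on 175.
Sweeping the whole domain (216 inputs) finds no disagreement.
verdict: equivalent


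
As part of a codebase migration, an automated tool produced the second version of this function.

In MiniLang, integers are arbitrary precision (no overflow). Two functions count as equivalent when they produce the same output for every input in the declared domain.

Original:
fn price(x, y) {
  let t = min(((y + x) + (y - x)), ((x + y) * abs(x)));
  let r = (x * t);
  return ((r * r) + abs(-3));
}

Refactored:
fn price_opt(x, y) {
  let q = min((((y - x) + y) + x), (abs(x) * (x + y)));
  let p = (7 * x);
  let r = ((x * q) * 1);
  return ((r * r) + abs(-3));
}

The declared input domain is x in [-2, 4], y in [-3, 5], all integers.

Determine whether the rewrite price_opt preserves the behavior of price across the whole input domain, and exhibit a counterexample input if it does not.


Side by side, the visible changes include: constant usage differs; and arithmetic usage differs; and local variable names differ; and statement counts differ.
As a probe, take x=4, y=-1: price runs t=-2, then r=-8, then returns 67; price_opt runs q=-2, then p=28, then r=-8, then returns 67; both end at 67.
An exhaustive pass over the 63 declared inputs shows identical outputs.
verdict: equivalent


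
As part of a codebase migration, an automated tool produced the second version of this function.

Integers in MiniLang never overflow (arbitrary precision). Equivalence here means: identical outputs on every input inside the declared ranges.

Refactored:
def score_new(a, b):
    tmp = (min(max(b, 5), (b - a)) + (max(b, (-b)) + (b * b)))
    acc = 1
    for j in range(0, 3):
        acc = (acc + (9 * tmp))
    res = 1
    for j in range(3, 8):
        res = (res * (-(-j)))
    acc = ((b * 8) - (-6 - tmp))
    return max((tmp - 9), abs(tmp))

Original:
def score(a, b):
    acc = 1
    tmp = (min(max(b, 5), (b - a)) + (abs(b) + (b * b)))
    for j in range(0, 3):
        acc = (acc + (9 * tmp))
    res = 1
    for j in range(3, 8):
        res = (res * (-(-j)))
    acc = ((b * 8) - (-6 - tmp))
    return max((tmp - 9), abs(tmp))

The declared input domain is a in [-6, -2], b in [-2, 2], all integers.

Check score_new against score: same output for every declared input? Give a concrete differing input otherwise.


The two are interchangeable: min/max/abs usage differs, and every declared input agrees.
Tracing a=-2, b=-1: score: acc := 1 | tmp := 3 | iter j=0: | acc := 28 | iter j=1: | acc := 55 | iter j=2: | acc := 82 | res := 1 | iter j=3: | res := 3 | iter j=4: | res := 12 | iter j=5: | res := 60 | iter j=6: | res := 360 | iter j=7: | res := 2520 | acc := 1 | result 3 | score_new: tmp := 3 | acc := 1 | iter j=0: | acc := 28 | iter j=1: | acc := 55 | iter j=2: | acc := 82 | res := 1 | iter j=3: | res := 3 | iter j=4: | res := 12 | iter j=5: | res := 60 | iter j=6: | res := 360 | iter j=7: | res := 2520 | acc := 1 | result 3 — matching result 3.
Sweeping the whole domain (25 inputs) finds no disagreement.
verdict: equivalent


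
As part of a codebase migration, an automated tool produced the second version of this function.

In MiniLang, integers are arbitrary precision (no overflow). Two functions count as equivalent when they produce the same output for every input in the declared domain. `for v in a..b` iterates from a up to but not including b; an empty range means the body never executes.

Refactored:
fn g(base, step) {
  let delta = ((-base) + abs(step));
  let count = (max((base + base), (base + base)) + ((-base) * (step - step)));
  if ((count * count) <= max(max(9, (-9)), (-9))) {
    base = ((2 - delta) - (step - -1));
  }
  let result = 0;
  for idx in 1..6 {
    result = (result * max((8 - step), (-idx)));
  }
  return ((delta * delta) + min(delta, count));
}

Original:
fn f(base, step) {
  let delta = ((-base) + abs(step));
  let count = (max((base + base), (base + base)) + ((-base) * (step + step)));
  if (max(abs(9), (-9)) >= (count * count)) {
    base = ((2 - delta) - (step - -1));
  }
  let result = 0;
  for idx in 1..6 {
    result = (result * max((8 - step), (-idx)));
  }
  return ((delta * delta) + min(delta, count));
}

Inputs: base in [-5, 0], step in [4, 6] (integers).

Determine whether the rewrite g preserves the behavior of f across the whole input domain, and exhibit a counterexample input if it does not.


The rewrite breaks on base=-5, step=4, where the results are 90 and 71.
f: delta = 9; count = 30; (max(abs(9), (-9)) >= (count * count)) -> false; result = 0; [idx=1]; result = 0; [idx=2]; result = 0; [idx=3]; result = 0; [idx=4]; result = 0; [idx=5]; result = 0; return 90
g: delta = 9; count = -10; ((count * count) <= max(max(9, (-9)), (-9))) -> false; result = 0; [idx=1]; result = 0; [idx=2]; result = 0; [idx=3]; result = 0; [idx=4]; result = 0; [idx=5]; result = 0; return 71
verdict: not equivalent; witness: base=-5, step=4


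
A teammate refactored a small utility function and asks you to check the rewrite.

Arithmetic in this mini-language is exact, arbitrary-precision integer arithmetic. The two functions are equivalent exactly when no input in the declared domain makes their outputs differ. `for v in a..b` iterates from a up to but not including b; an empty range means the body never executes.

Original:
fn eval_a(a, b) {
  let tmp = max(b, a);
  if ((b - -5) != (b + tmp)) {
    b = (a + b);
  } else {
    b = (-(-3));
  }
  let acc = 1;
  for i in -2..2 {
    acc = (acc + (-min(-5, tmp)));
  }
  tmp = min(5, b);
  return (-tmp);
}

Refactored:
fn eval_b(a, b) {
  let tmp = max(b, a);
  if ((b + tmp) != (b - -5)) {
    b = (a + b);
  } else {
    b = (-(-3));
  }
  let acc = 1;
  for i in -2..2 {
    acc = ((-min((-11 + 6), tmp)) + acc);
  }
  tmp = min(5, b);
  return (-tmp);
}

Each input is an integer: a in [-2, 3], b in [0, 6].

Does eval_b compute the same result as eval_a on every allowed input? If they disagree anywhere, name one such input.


Although constant usage differs; also arithmetic usage differs, 42/42 inputs agree.
verdict: equivalent


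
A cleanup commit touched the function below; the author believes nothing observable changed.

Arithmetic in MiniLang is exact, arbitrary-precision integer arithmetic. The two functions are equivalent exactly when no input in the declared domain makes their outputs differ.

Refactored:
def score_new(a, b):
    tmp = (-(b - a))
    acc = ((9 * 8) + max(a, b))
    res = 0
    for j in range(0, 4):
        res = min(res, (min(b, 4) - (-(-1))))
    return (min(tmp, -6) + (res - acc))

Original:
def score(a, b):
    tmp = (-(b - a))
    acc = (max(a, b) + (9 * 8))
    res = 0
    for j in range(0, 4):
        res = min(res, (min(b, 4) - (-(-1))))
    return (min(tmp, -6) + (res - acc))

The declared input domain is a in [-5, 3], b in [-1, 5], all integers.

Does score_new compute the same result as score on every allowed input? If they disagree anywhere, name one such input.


Equivalent — the differences include same computation, different form, yet no declared input distinguishes the two.
Tracing a=-1, b=3: score: tmp := -4 | acc := 75 | res := 0 | iter j=0: | res := 0 | iter j=1: | res := 0 | iter j=2: | res := 0 | iter j=3: | res := 0 | result -81 | score_new: tmp := -4 | acc := 75 | res := 0 | iter j=0: | res := 0 | iter j=1: | res := 0 | iter j=2: | res := 0 | iter j=3: | res := 0 | result -81 — matching result -81.
Sweeping the whole domain (63 inputs) finds no disagreement.
verdict: equivalent


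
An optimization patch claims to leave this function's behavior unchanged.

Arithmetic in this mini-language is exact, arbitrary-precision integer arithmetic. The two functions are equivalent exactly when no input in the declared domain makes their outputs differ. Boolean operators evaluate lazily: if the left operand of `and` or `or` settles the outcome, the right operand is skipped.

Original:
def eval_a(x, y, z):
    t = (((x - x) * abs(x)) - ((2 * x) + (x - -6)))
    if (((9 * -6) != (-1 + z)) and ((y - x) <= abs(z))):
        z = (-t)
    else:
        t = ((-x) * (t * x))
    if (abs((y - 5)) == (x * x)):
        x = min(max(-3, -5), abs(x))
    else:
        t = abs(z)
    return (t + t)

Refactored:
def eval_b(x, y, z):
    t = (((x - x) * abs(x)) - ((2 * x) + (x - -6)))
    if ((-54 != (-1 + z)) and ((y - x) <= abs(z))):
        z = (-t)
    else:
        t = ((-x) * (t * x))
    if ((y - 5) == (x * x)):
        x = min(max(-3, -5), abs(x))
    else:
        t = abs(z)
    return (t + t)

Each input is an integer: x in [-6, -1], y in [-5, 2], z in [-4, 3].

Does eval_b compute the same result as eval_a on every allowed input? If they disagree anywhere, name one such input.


Take x=-2, y=1, z=-2.
eval_a: t := 0 | (((9 * -6) != (-1 + z)) and ((y - x) <= abs(z))): false | t := 0 | (abs((y - 5)) == (x * x)): true | x := -3 | result 0
eval_b: t := 0 | ((-54 != (-1 + z)) and ((y - x) <= abs(z))): false | t := 0 | ((y - 5) == (x * x)): false | t := 2 | result 4
0 != 4, so the rewrite changes behavior.
verdict: not equivalent; witness: x=-2, y=1, z=-2


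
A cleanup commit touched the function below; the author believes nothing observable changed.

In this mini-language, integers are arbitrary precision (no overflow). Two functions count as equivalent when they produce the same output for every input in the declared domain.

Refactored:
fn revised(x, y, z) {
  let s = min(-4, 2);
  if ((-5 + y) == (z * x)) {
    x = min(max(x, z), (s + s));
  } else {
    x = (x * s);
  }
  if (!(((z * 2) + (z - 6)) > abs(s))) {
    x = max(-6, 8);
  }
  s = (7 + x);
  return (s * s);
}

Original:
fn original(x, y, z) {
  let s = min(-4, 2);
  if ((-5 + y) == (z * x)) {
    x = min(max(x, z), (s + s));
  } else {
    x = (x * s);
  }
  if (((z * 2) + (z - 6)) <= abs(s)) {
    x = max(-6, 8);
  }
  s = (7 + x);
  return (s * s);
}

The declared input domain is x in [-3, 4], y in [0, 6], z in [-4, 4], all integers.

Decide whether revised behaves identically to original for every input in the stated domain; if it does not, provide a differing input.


The two versions differ — the changes include boolean connective usage differs; and comparison usage differs.
Spot check at x=-1, y=5, z=1 — original: s := -4 | ((-5 + y) == (z * x)): false | x := 4 | (((z * 2) + (z - 6)) <= abs(s)): true | x := 8 | s := 15 | result 225. revised: s := -4 | ((-5 + y) == (z * x)): false | x := 4 | (!(((z * 2) + (z - 6)) > abs(s))): true | x := 8 | s := 15 | result 225. Both give 225.
Every one of the 504 inputs gives matching results.
verdict: equivalent


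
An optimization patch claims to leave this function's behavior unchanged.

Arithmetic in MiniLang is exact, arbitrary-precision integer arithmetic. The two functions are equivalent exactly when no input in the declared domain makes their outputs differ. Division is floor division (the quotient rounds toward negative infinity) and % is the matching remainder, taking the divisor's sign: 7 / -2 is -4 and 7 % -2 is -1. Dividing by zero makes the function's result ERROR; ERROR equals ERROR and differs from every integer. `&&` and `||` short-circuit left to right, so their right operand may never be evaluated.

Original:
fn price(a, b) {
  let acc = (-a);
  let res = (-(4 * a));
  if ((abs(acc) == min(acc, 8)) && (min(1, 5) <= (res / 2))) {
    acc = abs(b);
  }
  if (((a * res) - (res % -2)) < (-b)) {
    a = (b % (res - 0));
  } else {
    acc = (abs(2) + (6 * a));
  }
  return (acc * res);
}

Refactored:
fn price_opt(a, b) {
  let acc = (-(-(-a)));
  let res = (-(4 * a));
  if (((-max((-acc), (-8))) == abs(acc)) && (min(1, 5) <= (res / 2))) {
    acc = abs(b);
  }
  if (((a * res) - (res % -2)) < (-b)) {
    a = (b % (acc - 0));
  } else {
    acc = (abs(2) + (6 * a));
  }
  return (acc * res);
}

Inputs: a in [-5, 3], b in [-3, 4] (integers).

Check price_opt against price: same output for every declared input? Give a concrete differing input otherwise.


Consider the input a=-5, b=0.
price: acc becomes 5; next res becomes 20; next ((abs(acc) == min(acc, 8)) && (min(1, 5) <= (res / 2))) evaluates to true; next acc becomes 0; next (((a * res) - (res % -2)) < (-b)) evaluates to true; next a becomes 0; next final value 0
price_opt: acc becomes 5; next res becomes 20; next (((-max((-acc), (-8))) == abs(acc)) && (min(1, 5) <= (res / 2))) evaluates to true; next acc becomes 0; next (((a * res) - (res % -2)) < (-b)) evaluates to true; next hits division by zero so the output is ERROR
0 != ERROR, so the rewrite changes behavior.
verdict: not equivalent; witness: a=-5, b=0


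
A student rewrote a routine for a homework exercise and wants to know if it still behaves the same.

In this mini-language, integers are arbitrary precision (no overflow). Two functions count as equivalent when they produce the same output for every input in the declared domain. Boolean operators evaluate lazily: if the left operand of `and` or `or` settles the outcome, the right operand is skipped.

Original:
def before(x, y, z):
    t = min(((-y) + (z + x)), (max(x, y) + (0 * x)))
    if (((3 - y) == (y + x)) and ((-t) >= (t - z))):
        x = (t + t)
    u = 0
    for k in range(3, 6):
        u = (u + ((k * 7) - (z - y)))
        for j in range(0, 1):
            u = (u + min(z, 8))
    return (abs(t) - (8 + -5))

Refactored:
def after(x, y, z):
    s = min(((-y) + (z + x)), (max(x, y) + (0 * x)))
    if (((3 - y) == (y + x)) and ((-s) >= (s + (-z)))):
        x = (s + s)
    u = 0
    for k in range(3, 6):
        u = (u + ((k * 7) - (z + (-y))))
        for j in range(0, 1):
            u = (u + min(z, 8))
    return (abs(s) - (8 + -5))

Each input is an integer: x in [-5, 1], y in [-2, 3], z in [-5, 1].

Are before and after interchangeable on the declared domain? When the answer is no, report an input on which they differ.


Reading the diff, among the changes: local variable names differ; also arithmetic usage differs.
One worked example (x=-4, y=2, z=-4) — before: t = -10; (((3 - y) == (y + x)) and ((-t) >= (t - z))) -> false; u = 0; [k=3]; u = 27; [j=0]; u = 23; [k=4]; u = 57; [j=0]; u = 53; [k=5]; u = 94; [j=0]; u = 90; return 7; after: s = -10; (((3 - y) == (y + x)) and ((-s) >= (s + (-z)))) -> false; u = 0; [k=3]; u = 27; [j=0]; u = 23; [k=4]; u = 57; [j=0]; u = 53; [k=5]; u = 94; [j=0]; u = 90; return 7; agreement on 7.
Sweeping the whole domain (294 inputs) finds no disagreement.
verdict: equivalent


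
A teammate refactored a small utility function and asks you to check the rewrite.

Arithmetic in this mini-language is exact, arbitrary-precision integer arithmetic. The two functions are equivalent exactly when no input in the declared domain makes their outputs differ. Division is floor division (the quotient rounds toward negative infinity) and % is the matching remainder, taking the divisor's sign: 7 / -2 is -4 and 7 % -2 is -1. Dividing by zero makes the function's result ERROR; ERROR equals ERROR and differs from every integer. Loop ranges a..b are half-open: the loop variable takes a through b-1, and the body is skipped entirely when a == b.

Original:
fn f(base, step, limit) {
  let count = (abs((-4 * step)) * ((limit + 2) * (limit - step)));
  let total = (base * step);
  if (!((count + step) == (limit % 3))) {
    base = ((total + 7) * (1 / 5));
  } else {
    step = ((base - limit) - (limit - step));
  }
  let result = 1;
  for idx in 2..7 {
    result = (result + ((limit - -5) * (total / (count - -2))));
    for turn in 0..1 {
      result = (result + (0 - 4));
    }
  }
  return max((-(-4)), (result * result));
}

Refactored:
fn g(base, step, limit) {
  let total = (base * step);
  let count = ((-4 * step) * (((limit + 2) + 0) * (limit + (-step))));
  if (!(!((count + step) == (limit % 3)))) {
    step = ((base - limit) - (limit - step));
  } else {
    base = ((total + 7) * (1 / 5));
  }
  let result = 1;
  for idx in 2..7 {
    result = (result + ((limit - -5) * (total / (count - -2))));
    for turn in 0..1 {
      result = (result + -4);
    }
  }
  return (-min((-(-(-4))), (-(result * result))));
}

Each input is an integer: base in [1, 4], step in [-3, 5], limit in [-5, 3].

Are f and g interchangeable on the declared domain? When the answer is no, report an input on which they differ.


The rewrite breaks on base=1, step=1, limit=-4, where the results are 361 and 576.
f: count becomes 40; next total becomes 1; next (!((count + step) == (limit % 3))) evaluates to true; next base becomes 0; next result becomes 1; next at idx=2:; next result becomes 1; next at turn=0:; next result becomes -3; next at idx=3:; next result becomes -3; next at turn=0:; next result becomes -7; next at idx=4:; next result becomes -7; next at turn=0:; next result becomes -11; next at idx=5:; next result becomes -11; next at turn=0:; next result becomes -15; next at idx=6:; next result becomes -15; next at turn=0:; next result becomes -19; next final value 361
g: total becomes 1; next count becomes -40; next (!(!((count + step) == (limit % 3)))) evaluates to false; next base becomes 0; next result becomes 1; next at idx=2:; next result becomes 0; next at turn=0:; next result becomes -4; next at idx=3:; next result becomes -5; next at turn=0:; next result becomes -9; next at idx=4:; next result becomes -10; next at turn=0:; next result becomes -14; next at idx=5:; next result becomes -15; next at turn=0:; next result becomes -19; next at idx=6:; next result becomes -20; next at turn=0:; next result becomes -24; next final value 576
verdict: not equivalent; witness: base=1, step=1, limit=-4


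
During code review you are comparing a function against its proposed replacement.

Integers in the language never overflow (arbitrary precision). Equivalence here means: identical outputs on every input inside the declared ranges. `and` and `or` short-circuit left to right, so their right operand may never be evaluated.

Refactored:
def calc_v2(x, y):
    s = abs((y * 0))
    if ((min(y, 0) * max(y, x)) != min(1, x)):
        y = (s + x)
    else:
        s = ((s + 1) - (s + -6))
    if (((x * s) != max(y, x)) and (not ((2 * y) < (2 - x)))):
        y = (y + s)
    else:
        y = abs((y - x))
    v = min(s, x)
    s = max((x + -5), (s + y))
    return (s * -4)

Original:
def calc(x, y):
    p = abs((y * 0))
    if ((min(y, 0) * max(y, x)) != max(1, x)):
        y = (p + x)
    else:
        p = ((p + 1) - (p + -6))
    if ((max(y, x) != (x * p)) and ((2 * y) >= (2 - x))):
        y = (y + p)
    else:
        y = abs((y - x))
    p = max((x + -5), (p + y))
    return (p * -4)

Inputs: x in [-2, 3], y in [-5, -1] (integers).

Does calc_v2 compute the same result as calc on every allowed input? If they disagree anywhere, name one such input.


Not equivalent: x=-2, y=-1 separates them (-32 vs 0).
calc: p = 0; ((min(y, 0) * max(y, x)) != max(1, x)) -> false; p = 7; ((max(y, x) != (x * p)) and ((2 * y) >= (2 - x))) -> false; y = 1; p = 8; return -32
calc_v2: s = 0; ((min(y, 0) * max(y, x)) != min(1, x)) -> true; y = -2; (((x * s) != max(y, x)) and (not ((2 * y) < (2 - x)))) -> false; y = 0; v = -2; s = 0; return 0
verdict: not equivalent; witness: x=-2, y=-1


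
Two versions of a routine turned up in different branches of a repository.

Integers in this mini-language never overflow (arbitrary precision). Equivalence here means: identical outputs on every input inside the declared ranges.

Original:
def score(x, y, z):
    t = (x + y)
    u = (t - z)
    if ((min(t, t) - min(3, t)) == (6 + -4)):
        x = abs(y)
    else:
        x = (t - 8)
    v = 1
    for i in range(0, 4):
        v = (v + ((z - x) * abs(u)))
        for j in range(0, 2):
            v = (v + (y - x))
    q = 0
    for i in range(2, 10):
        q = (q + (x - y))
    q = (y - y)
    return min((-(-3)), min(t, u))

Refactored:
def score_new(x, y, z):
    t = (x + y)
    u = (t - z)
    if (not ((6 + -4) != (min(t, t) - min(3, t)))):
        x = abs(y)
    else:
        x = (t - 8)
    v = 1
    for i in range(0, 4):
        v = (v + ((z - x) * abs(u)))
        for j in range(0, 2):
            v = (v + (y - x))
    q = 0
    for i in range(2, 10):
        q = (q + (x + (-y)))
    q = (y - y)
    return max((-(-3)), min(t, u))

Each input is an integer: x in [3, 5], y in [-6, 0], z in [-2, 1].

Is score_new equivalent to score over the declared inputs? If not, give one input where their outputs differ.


Take x=3, y=-6, z=-2.
score: t=-3, then u=-1, then ((min(t, t) - min(3, t)) == (6 + -4)) is false, then x=-11, then v=1, then (i=0), then v=10, then (j=0), then v=15, then (j=1), then v=20, then (i=1), then v=29, then (j=0), then v=34, then (j=1), then v=39, then (i=2), then v=48, then (j=0), then v=53, then (j=1), then v=58, then (i=3), then v=67, then (j=0), then v=72, then (j=1), then v=77, then q=0, then (i=2), then q=-5, then (i=3), then q=-10, then (i=4), then q=-15, then (i=5), then q=-20, then (i=6), then q=-25, then (i=7), then q=-30, then (i=8), then q=-35, then (i=9), then q=-40, then q=0, then returns -3
score_new: t=-3, then u=-1, then (not ((6 + -4) != (min(t, t) - min(3, t)))) is false, then x=-11, then v=1, then (i=0), then v=10, then (j=0), then v=15, then (j=1), then v=20, then (i=1), then v=29, then (j=0), then v=34, then (j=1), then v=39, then (i=2), then v=48, then (j=0), then v=53, then (j=1), then v=58, then (i=3), then v=67, then (j=0), then v=72, then (j=1), then v=77, then q=0, then (i=2), then q=-5, then (i=3), then q=-10, then (i=4), then q=-15, then (i=5), then q=-20, then (i=6), then q=-25, then (i=7), then q=-30, then (i=8), then q=-35, then (i=9), then q=-40, then q=0, then returns 3
-3 != 3, so the rewrite changes behavior.
verdict: not equivalent; witness: x=3, y=-6, z=-2


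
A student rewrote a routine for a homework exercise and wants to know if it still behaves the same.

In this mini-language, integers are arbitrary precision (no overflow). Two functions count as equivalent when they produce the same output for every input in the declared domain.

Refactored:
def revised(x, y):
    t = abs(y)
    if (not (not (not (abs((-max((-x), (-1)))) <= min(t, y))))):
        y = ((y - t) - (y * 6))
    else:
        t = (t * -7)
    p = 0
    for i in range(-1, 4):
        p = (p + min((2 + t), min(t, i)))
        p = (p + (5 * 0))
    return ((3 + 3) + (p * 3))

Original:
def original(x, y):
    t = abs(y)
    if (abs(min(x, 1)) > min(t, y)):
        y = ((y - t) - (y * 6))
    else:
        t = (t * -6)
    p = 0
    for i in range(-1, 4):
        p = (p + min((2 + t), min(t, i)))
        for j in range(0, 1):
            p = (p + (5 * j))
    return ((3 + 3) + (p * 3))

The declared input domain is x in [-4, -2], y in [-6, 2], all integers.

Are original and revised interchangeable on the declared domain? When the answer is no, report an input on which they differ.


Not equivalent: x=-2, y=2 separates them (-174 vs -204).
original: t := 2 | (abs(min(x, 1)) > min(t, y)): false | t := -12 | p := 0 | iter i=-1: | p := -12 | iter j=0: | p := -12 | iter i=0: | p := -24 | iter j=0: | p := -24 | iter i=1: | p := -36 | iter j=0: | p := -36 | iter i=2: | p := -48 | iter j=0: | p := -48 | iter i=3: | p := -60 | iter j=0: | p := -60 | result -174
revised: t := 2 | (not (not (not (abs((-max((-x), (-1)))) <= min(t, y))))): false | t := -14 | p := 0 | iter i=-1: | p := -14 | p := -14 | iter i=0: | p := -28 | p := -28 | iter i=1: | p := -42 | p := -42 | iter i=2: | p := -56 | p := -56 | iter i=3: | p := -70 | p := -70 | result -204
verdict: not equivalent; witness: x=-2, y=2


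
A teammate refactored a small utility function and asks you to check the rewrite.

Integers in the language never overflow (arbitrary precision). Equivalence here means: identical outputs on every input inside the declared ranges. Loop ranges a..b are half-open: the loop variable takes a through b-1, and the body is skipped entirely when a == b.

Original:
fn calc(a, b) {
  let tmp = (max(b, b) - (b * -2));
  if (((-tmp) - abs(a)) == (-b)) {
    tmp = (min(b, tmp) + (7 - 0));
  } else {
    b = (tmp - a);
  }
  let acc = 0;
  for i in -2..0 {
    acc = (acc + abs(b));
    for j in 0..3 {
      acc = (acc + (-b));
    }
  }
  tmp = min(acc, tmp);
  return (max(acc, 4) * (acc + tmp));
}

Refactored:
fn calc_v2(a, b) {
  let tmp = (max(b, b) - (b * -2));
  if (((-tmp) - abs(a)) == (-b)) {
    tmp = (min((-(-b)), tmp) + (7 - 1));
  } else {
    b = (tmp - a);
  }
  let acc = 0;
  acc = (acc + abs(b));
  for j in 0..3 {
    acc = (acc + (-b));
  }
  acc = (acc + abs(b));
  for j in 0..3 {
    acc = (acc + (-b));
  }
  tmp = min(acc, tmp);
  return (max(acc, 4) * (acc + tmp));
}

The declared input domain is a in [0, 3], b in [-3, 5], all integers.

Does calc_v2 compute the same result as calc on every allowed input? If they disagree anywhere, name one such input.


These are not equivalent — on a=2, b=-1 the outputs split (96 vs 88).
calc: tmp=-3, then (((-tmp) - abs(a)) == (-b)) is true, then tmp=4, then acc=0, then (i=-2), then acc=1, then (j=0), then acc=2, then (j=1), then acc=3, then (j=2), then acc=4, then (i=-1), then acc=5, then (j=0), then acc=6, then (j=1), then acc=7, then (j=2), then acc=8, then tmp=4, then returns 96
calc_v2: tmp=-3, then (((-tmp) - abs(a)) == (-b)) is true, then tmp=3, then acc=0, then acc=1, then (j=0), then acc=2, then (j=1), then acc=3, then (j=2), then acc=4, then acc=5, then (j=0), then acc=6, then (j=1), then acc=7, then (j=2), then acc=8, then tmp=3, then returns 88
verdict: not equivalent; witness: a=2, b=-1


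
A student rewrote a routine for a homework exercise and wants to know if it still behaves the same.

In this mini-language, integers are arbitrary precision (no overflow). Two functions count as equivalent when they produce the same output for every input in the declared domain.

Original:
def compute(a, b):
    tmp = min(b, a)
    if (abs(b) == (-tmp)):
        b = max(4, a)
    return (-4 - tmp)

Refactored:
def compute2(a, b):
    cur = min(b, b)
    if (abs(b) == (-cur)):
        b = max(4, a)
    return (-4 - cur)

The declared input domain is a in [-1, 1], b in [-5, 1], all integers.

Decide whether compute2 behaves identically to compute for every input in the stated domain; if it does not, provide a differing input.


Evaluate both at a=-1, b=0.
compute: tmp becomes -1; next (abs(b) == (-tmp)) evaluates to false; next final value -3
compute2: cur becomes 0; next (abs(b) == (-cur)) evaluates to true; next b becomes 4; next final value -4
-3 and -4 differ, so these are not the same function on this domain.
verdict: not equivalent; witness: a=-1, b=0


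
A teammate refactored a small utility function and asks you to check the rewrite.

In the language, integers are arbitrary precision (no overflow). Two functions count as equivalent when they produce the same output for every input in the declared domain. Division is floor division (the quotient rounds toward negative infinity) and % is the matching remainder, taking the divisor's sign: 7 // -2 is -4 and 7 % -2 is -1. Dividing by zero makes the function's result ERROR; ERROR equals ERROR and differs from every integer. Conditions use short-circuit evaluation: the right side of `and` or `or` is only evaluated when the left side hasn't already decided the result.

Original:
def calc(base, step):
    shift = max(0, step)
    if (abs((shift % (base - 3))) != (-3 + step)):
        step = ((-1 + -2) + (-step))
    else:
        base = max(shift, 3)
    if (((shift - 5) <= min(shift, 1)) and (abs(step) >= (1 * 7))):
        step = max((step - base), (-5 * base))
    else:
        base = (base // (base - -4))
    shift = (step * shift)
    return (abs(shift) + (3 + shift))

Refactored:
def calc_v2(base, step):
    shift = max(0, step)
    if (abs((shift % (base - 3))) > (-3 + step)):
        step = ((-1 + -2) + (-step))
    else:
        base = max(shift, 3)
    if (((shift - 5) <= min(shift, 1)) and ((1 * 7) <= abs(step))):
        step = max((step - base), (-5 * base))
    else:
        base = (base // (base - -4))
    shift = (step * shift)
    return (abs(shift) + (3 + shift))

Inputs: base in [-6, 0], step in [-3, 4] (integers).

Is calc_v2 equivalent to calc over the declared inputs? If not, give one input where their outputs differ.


Run the pair on base=-1, step=4.
calc: shift := 4 | (abs((shift % (base - 3))) != (-3 + step)): true | step := -7 | (((shift - 5) <= min(shift, 1)) and (abs(step) >= (1 * 7))): true | step := 5 | shift := 20 | result 43
calc_v2: shift := 4 | (abs((shift % (base - 3))) > (-3 + step)): false | base := 4 | (((shift - 5) <= min(shift, 1)) and ((1 * 7) <= abs(step))): false | base := 0 | shift := 16 | result 35
43 against 35: the behavior changed.
verdict: not equivalent; witness: base=-1, step=4


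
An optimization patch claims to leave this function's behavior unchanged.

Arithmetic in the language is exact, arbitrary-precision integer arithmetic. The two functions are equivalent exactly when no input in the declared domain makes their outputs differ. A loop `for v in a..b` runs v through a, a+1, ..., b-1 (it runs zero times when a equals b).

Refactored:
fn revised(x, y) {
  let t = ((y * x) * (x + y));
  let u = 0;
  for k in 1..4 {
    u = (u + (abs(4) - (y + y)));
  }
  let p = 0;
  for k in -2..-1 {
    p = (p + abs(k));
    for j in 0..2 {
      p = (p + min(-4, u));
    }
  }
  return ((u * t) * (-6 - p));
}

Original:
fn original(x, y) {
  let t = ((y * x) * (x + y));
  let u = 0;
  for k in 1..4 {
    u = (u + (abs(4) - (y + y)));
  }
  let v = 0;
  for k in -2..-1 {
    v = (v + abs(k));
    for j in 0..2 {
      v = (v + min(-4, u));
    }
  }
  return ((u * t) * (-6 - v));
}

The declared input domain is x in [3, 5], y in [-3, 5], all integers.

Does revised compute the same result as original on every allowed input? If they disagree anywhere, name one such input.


This is a faithful refactor — local variable names differ, but the computed results match everywhere.
One worked example (x=4, y=1) — original: t = 20; u = 0; [k=1]; u = 2; [k=2]; u = 4; [k=3]; u = 6; v = 0; [k=-2]; v = 2; [j=0]; v = -2; [j=1]; v = -6; return 0; revised: t = 20; u = 0; [k=1]; u = 2; [k=2]; u = 4; [k=3]; u = 6; p = 0; [k=-2]; p = 2; [j=0]; p = -2; [j=1]; p = -6; return 0; agreement on 0.
Sweeping the whole domain (27 inputs) finds no disagreement.
verdict: equivalent


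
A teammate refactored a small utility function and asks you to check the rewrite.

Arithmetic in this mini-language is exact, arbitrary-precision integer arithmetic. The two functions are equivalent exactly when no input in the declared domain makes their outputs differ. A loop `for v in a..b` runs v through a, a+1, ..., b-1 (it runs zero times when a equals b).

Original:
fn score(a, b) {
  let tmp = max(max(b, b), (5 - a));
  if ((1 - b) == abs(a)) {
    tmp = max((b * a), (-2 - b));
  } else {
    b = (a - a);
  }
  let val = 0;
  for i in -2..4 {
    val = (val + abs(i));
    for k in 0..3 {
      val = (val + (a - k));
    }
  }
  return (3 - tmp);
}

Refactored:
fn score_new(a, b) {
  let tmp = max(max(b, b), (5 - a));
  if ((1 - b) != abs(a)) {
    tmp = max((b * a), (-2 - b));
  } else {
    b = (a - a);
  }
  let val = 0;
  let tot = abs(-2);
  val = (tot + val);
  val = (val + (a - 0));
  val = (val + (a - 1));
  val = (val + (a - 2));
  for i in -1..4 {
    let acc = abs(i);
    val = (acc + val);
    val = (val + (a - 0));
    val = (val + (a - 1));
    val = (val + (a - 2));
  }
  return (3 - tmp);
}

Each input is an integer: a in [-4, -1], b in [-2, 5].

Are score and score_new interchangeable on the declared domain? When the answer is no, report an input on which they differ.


Not equivalent: a=-4, b=-2 separates them (-6 vs -5).
score: tmp=9, then ((1 - b) == abs(a)) is false, then b=0, then val=0, then (i=-2), then val=2, then (k=0), then val=-2, then (k=1), then val=-7, then (k=2), then val=-13, then (i=-1), then val=-12, then (k=0), then val=-16, then (k=1), then val=-21, then (k=2), then val=-27, then (i=0), then val=-27, then (k=0), then val=-31, then (k=1), then val=-36, then (k=2), then val=-42, then (i=1), then val=-41, then (k=0), then val=-45, then (k=1), then val=-50, then (k=2), then val=-56, then (i=2), then val=-54, then (k=0), then val=-58, then (k=1), then val=-63, then (k=2), then val=-69, then (i=3), then val=-66, then (k=0), then val=-70, then (k=1), then val=-75, then (k=2), then val=-81, then returns -6
score_new: tmp=9, then ((1 - b) != abs(a)) is true, then tmp=8, then val=0, then tot=2, then val=2, then val=-2, then val=-7, then val=-13, then (i=-1), then acc=1, then val=-12, then val=-16, then val=-21, then val=-27, then (i=0), then acc=0, then val=-27, then val=-31, then val=-36, then val=-42, then (i=1), then acc=1, then val=-41, then val=-45, then val=-50, then val=-56, then (i=2), then acc=2, then val=-54, then val=-58, then val=-63, then val=-69, then (i=3), then acc=3, then val=-66, then val=-70, then val=-75, then val=-81, then returns -5
verdict: not equivalent; witness: a=-4, b=-2


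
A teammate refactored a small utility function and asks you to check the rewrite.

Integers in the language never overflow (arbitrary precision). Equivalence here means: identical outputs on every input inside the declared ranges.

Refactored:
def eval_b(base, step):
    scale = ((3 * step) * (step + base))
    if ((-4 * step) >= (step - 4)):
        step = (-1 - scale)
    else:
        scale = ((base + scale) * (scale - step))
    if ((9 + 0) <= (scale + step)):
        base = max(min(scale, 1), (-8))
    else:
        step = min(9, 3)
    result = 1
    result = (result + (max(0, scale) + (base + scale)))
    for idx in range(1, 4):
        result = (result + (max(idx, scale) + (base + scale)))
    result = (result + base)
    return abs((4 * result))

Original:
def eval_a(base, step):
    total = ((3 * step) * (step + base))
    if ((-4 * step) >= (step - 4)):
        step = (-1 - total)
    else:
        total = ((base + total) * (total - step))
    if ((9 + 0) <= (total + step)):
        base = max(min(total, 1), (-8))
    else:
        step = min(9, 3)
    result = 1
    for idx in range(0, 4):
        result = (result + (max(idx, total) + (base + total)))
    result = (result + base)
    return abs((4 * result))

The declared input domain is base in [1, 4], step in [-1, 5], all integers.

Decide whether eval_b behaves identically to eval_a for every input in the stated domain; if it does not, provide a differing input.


Reading the diff, among the changes: local variable names differ; and loop structure differs; and statement counts differ; and min/max/abs usage differs; and arithmetic usage differs; and constant usage differs.
Spot check at base=1, step=0 — eval_a: total = 0; ((-4 * step) >= (step - 4)) -> true; step = -1; ((9 + 0) <= (total + step)) -> false; step = 3; result = 1; [idx=0]; result = 2; [idx=1]; result = 4; [idx=2]; result = 7; [idx=3]; result = 11; result = 12; return 48. eval_b: scale = 0; ((-4 * step) >= (step - 4)) -> true; step = -1; ((9 + 0) <= (scale + step)) -> false; step = 3; result = 1; result = 2; [idx=1]; result = 4; [idx=2]; result = 7; [idx=3]; result = 11; result = 12; return 48. Both give 48.
An exhaustive pass over the 28 declared inputs shows identical outputs.
verdict: equivalent


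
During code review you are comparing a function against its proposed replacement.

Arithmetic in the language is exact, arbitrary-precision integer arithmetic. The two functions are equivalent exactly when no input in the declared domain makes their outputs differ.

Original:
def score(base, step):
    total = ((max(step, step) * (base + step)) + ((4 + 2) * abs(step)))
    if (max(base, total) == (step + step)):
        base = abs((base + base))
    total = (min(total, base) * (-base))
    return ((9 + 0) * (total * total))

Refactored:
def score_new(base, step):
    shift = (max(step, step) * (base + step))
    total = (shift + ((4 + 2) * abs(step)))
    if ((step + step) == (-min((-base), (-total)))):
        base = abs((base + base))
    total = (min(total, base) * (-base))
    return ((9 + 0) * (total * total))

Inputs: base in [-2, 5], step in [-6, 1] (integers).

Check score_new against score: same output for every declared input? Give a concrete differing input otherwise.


The two are interchangeable: statement counts differ, plus min/max/abs usage differs, plus local variable names differ, and every declared input agrees.
Tracing base=2, step=-3: score: total := 21 | (max(base, total) == (step + step)): false | total := -4 | result 144 | score_new: shift := 3 | total := 21 | ((step + step) == (-min((-base), (-total)))): false | total := -4 | result 144 — matching result 144.
Every one of the 64 inputs gives matching results.
verdict: equivalent


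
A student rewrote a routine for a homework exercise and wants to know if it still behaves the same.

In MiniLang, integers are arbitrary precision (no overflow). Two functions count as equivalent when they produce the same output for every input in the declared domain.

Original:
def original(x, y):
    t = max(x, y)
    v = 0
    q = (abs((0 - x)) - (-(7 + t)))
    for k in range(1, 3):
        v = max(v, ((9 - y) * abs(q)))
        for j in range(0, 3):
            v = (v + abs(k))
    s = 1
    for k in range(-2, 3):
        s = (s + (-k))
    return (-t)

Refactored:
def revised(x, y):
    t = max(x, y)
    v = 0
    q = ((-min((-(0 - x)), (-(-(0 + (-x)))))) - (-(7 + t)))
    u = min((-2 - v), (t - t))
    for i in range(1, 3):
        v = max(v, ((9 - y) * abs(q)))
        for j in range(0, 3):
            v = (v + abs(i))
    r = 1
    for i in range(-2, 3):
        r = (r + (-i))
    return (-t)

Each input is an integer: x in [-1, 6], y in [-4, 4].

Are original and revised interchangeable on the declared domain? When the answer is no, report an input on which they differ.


Reading the diff, among the changes: arithmetic usage differs; constant usage differs; min/max/abs usage differs; local variable names differ; statement counts differ.
Tracing x=4, y=-4: original: t = 4; v = 0; q = 15; [k=1]; v = 195; [j=0]; v = 196; [j=1]; v = 197; [j=2]; v = 198; [k=2]; v = 198; [j=0]; v = 200; [j=1]; v = 202; [j=2]; v = 204; s = 1; [k=-2]; s = 3; [k=-1]; s = 4; [k=0]; s = 4; [k=1]; s = 3; [k=2]; s = 1; return -4 | revised: t = 4; v = 0; q = 15; u = -2; [i=1]; v = 195; [j=0]; v = 196; [j=1]; v = 197; [j=2]; v = 198; [i=2]; v = 198; [j=0]; v = 200; [j=1]; v = 202; [j=2]; v = 204; r = 1; [i=-2]; r = 3; [i=-1]; r = 4; [i=0]; r = 4; [i=1]; r = 3; [i=2]; r = 1; return -4 — matching result -4.
An exhaustive pass over the 72 declared inputs shows identical outputs.
verdict: equivalent
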